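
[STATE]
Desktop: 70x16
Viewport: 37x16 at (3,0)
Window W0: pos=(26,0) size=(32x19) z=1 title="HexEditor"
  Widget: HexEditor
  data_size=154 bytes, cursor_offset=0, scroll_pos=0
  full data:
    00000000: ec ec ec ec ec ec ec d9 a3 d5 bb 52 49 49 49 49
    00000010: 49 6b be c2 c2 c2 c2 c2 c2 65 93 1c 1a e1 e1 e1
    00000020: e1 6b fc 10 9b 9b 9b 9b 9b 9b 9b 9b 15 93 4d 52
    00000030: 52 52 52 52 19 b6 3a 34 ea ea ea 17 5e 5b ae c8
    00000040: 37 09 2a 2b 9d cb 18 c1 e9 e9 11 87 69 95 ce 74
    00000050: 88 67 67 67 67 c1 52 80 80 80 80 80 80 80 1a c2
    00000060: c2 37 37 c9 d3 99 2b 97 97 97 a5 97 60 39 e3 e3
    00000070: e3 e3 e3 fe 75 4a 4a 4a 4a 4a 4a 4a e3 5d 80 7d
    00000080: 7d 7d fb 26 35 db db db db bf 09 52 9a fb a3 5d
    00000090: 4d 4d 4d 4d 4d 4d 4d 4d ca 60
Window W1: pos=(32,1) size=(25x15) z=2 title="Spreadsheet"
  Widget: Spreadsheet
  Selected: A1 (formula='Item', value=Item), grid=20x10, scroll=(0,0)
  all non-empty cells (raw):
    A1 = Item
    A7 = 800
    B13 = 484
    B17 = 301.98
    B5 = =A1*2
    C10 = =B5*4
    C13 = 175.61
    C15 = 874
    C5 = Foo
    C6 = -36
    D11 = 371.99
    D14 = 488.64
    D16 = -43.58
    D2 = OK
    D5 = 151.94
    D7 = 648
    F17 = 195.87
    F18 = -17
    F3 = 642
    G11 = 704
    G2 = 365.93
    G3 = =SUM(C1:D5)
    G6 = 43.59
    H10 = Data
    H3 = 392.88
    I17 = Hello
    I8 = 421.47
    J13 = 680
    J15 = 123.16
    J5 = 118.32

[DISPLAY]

                       ┏━━━━━━━━━━━━━
                       ┃ HexE┏━━━━━━━
                       ┠─────┃ Spread
                       ┃00000┠───────
                       ┃00000┃A1: Ite
                       ┃00000┃       
                       ┃00000┃-------
                       ┃00000┃  1 [It
                       ┃00000┃  2    
                       ┃00000┃  3    
                       ┃00000┃  4    
                       ┃00000┃  5    
                       ┃00000┃  6    
                       ┃     ┃  7    
                       ┃     ┃  8    
                       ┃     ┗━━━━━━━


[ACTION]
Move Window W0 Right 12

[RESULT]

                                   ┏━
                             ┏━━━━━━━
                             ┃ Spread
                             ┠───────
                             ┃A1: Ite
                             ┃       
                             ┃-------
                             ┃  1 [It
                             ┃  2    
                             ┃  3    
                             ┃  4    
                             ┃  5    
                             ┃  6    
                             ┃  7    
                             ┃  8    
                             ┗━━━━━━━


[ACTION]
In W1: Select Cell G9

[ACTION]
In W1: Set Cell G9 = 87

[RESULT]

                                   ┏━
                             ┏━━━━━━━
                             ┃ Spread
                             ┠───────
                             ┃G9: 87 
                             ┃       
                             ┃-------
                             ┃  1 Ite
                             ┃  2    
                             ┃  3    
                             ┃  4    
                             ┃  5    
                             ┃  6    
                             ┃  7    
                             ┃  8    
                             ┗━━━━━━━


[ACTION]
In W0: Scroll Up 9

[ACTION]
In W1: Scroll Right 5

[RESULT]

                                   ┏━
                             ┏━━━━━━━
                             ┃ Spread
                             ┠───────
                             ┃G9: 87 
                             ┃       
                             ┃-------
                             ┃  1    
                             ┃  2    
                             ┃  3    
                             ┃  4    
                             ┃  5    
                             ┃  6    
                             ┃  7    
                             ┃  8    
                             ┗━━━━━━━


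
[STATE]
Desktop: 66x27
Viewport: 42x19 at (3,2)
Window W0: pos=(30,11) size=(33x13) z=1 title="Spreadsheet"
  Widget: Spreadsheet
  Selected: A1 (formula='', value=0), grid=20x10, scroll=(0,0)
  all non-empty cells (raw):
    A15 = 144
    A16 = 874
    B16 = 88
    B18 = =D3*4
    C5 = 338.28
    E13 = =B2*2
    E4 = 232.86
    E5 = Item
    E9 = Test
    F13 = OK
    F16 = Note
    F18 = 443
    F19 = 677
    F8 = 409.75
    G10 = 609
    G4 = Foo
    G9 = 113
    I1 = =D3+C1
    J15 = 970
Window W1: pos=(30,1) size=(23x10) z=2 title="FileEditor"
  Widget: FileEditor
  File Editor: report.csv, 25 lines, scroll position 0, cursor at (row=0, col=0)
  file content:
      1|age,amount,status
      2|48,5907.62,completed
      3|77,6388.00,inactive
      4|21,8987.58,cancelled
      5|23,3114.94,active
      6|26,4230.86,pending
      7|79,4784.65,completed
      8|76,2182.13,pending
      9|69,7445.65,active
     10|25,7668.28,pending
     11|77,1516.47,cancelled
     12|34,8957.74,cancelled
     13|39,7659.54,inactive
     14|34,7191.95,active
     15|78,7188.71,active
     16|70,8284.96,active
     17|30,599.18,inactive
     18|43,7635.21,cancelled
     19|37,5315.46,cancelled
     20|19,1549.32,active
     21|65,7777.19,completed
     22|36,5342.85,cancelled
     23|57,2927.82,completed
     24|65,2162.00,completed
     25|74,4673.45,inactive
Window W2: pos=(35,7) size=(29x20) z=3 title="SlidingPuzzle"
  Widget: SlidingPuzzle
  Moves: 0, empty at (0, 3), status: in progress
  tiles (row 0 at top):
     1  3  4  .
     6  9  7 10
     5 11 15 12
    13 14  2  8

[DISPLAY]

                           ┃ FileEditor   
                           ┠──────────────
                           ┃█ge,amount,sta
                           ┃48,5907.62,com
                           ┃77,6388.00,ina
                           ┃21,8┏━━━━━━━━━
                           ┃23,3┃ SlidingP
                           ┃26,4┠─────────
                           ┗━━━━┃┌────┬───
                           ┏━━━━┃│  1 │  3
                           ┃ Spr┃├────┼───
                           ┠────┃│  6 │  9
                           ┃A1: ┃├────┼───
                           ┃    ┃│  5 │ 11
                           ┃----┃├────┼───
                           ┃  1 ┃│ 13 │ 14
                           ┃  2 ┃└────┴───
                           ┃  3 ┃Moves: 0 
                           ┃  4 ┃         


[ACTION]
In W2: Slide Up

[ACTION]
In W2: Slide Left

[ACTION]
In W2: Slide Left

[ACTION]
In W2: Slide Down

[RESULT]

                           ┃ FileEditor   
                           ┠──────────────
                           ┃█ge,amount,sta
                           ┃48,5907.62,com
                           ┃77,6388.00,ina
                           ┃21,8┏━━━━━━━━━
                           ┃23,3┃ SlidingP
                           ┃26,4┠─────────
                           ┗━━━━┃┌────┬───
                           ┏━━━━┃│  1 │  3
                           ┃ Spr┃├────┼───
                           ┠────┃│  6 │  9
                           ┃A1: ┃├────┼───
                           ┃    ┃│  5 │ 11
                           ┃----┃├────┼───
                           ┃  1 ┃│ 13 │ 14
                           ┃  2 ┃└────┴───
                           ┃  3 ┃Moves: 2 
                           ┃  4 ┃         


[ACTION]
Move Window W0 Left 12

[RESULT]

                           ┃ FileEditor   
                           ┠──────────────
                           ┃█ge,amount,sta
                           ┃48,5907.62,com
                           ┃77,6388.00,ina
                           ┃21,8┏━━━━━━━━━
                           ┃23,3┃ SlidingP
                           ┃26,4┠─────────
                           ┗━━━━┃┌────┬───
               ┏━━━━━━━━━━━━━━━━┃│  1 │  3
               ┃ Spreadsheet    ┃├────┼───
               ┠────────────────┃│  6 │  9
               ┃A1:             ┃├────┼───
               ┃       A       B┃│  5 │ 11
               ┃----------------┃├────┼───
               ┃  1      [0]    ┃│ 13 │ 14
               ┃  2        0    ┃└────┴───
               ┃  3        0    ┃Moves: 2 
               ┃  4        0    ┃         


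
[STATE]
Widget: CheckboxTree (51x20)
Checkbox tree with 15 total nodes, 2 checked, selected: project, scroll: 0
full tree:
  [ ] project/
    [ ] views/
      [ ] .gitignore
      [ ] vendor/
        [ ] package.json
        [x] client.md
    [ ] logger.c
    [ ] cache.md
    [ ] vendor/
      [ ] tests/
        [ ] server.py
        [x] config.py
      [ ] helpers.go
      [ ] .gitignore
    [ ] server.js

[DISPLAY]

>[-] project/                                      
   [-] views/                                      
     [ ] .gitignore                                
     [-] vendor/                                   
       [ ] package.json                            
       [x] client.md                               
   [ ] logger.c                                    
   [ ] cache.md                                    
   [-] vendor/                                     
     [-] tests/                                    
       [ ] server.py                               
       [x] config.py                               
     [ ] helpers.go                                
     [ ] .gitignore                                
   [ ] server.js                                   
                                                   
                                                   
                                                   
                                                   
                                                   


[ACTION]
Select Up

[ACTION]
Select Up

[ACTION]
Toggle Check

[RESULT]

>[x] project/                                      
   [x] views/                                      
     [x] .gitignore                                
     [x] vendor/                                   
       [x] package.json                            
       [x] client.md                               
   [x] logger.c                                    
   [x] cache.md                                    
   [x] vendor/                                     
     [x] tests/                                    
       [x] server.py                               
       [x] config.py                               
     [x] helpers.go                                
     [x] .gitignore                                
   [x] server.js                                   
                                                   
                                                   
                                                   
                                                   
                                                   


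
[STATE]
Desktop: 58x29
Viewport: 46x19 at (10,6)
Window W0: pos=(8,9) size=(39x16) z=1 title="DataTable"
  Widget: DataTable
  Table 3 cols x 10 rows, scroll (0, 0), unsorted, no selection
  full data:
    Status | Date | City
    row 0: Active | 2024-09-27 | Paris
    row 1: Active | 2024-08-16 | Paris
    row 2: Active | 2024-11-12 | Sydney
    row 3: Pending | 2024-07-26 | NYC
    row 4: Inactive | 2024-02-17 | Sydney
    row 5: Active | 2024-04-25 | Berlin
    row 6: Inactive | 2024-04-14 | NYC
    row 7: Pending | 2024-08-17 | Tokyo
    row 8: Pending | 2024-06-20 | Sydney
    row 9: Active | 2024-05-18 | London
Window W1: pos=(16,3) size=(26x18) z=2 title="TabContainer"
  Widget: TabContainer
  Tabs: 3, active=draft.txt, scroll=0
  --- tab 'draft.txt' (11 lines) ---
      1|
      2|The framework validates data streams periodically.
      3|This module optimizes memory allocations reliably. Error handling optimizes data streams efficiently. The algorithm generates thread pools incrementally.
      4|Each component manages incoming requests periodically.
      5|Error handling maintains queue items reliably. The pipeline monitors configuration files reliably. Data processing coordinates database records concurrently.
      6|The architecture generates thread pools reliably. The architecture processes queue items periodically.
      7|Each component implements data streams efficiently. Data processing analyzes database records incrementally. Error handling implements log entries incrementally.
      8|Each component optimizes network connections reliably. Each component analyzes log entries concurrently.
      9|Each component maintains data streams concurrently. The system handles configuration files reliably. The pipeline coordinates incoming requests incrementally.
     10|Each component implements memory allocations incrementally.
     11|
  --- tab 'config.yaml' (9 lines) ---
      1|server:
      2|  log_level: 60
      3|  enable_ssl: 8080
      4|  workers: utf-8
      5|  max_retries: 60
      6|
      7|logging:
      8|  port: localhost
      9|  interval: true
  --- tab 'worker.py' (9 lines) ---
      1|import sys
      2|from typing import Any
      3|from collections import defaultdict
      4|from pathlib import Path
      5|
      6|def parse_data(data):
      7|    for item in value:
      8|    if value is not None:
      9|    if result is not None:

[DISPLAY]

      ┃[draft.txt]│ config.yaml┃              
      ┃────────────────────────┃              
      ┃                        ┃              
━━━━━━┃The framework validates ┃━━━━┓         
DataTa┃This module optimizes me┃    ┃         
──────┃Each component manages i┃────┨         
tatus ┃Error handling maintains┃    ┃         
──────┃The architecture generat┃    ┃         
ctive ┃Each component implement┃    ┃         
ctive ┃Each component optimizes┃    ┃         
ctive ┃Each component maintains┃    ┃         
ending┃Each component implement┃    ┃         
nactiv┃                        ┃    ┃         
ctive ┃                        ┃    ┃         
nactiv┗━━━━━━━━━━━━━━━━━━━━━━━━┛    ┃         
ending │2024-08-17│Tokyo            ┃         
ending │2024-06-20│Sydney           ┃         
ctive  │2024-05-18│London           ┃         
━━━━━━━━━━━━━━━━━━━━━━━━━━━━━━━━━━━━┛         


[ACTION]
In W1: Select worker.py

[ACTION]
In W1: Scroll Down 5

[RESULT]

      ┃ draft.txt │ config.yaml┃              
      ┃────────────────────────┃              
      ┃def parse_data(data):   ┃              
━━━━━━┃    for item in value:  ┃━━━━┓         
DataTa┃    if value is not None┃    ┃         
──────┃    if result is not Non┃────┨         
tatus ┃                        ┃    ┃         
──────┃                        ┃    ┃         
ctive ┃                        ┃    ┃         
ctive ┃                        ┃    ┃         
ctive ┃                        ┃    ┃         
ending┃                        ┃    ┃         
nactiv┃                        ┃    ┃         
ctive ┃                        ┃    ┃         
nactiv┗━━━━━━━━━━━━━━━━━━━━━━━━┛    ┃         
ending │2024-08-17│Tokyo            ┃         
ending │2024-06-20│Sydney           ┃         
ctive  │2024-05-18│London           ┃         
━━━━━━━━━━━━━━━━━━━━━━━━━━━━━━━━━━━━┛         


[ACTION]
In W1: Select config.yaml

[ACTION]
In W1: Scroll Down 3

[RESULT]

      ┃ draft.txt │[config.yaml┃              
      ┃────────────────────────┃              
      ┃  workers: utf-8        ┃              
━━━━━━┃  max_retries: 60       ┃━━━━┓         
DataTa┃                        ┃    ┃         
──────┃logging:                ┃────┨         
tatus ┃  port: localhost       ┃    ┃         
──────┃  interval: true        ┃    ┃         
ctive ┃                        ┃    ┃         
ctive ┃                        ┃    ┃         
ctive ┃                        ┃    ┃         
ending┃                        ┃    ┃         
nactiv┃                        ┃    ┃         
ctive ┃                        ┃    ┃         
nactiv┗━━━━━━━━━━━━━━━━━━━━━━━━┛    ┃         
ending │2024-08-17│Tokyo            ┃         
ending │2024-06-20│Sydney           ┃         
ctive  │2024-05-18│London           ┃         
━━━━━━━━━━━━━━━━━━━━━━━━━━━━━━━━━━━━┛         


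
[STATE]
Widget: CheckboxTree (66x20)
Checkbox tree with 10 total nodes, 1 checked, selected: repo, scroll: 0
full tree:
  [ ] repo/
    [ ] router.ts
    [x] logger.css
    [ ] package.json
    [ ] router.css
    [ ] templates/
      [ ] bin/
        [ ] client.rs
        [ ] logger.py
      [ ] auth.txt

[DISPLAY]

>[-] repo/                                                        
   [ ] router.ts                                                  
   [x] logger.css                                                 
   [ ] package.json                                               
   [ ] router.css                                                 
   [ ] templates/                                                 
     [ ] bin/                                                     
       [ ] client.rs                                              
       [ ] logger.py                                              
     [ ] auth.txt                                                 
                                                                  
                                                                  
                                                                  
                                                                  
                                                                  
                                                                  
                                                                  
                                                                  
                                                                  
                                                                  


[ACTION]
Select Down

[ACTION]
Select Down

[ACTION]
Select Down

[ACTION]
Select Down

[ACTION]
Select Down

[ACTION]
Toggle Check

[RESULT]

 [-] repo/                                                        
   [ ] router.ts                                                  
   [x] logger.css                                                 
   [ ] package.json                                               
   [ ] router.css                                                 
>  [x] templates/                                                 
     [x] bin/                                                     
       [x] client.rs                                              
       [x] logger.py                                              
     [x] auth.txt                                                 
                                                                  
                                                                  
                                                                  
                                                                  
                                                                  
                                                                  
                                                                  
                                                                  
                                                                  
                                                                  


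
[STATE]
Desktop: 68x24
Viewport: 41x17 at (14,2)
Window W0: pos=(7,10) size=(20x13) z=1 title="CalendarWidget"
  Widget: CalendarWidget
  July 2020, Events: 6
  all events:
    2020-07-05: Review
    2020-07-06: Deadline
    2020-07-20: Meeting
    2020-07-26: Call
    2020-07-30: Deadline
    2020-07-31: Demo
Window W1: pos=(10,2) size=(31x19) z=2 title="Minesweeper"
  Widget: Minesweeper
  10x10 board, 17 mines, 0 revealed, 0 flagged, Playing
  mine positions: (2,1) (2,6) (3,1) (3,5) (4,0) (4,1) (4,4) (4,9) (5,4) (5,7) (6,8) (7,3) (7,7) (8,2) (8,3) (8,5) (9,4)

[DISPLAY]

━━━━━━━━━━━━━━━━━━━━━━━━━━┓              
nesweeper                 ┃              
──────────────────────────┨              
■■■■■■■                   ┃              
■■■■■■■                   ┃              
■■■■■■■                   ┃              
■■■■■■■                   ┃              
■■■■■■■                   ┃              
■■■■■■■                   ┃              
■■■■■■■                   ┃              
■■■■■■■                   ┃              
■■■■■■■                   ┃              
■■■■■■■                   ┃              
                          ┃              
                          ┃              
                          ┃              
                          ┃              


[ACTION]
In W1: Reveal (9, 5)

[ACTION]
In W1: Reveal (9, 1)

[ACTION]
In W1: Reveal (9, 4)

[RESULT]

━━━━━━━━━━━━━━━━━━━━━━━━━━┓              
nesweeper                 ┃              
──────────────────────────┨              
■■■■■■■                   ┃              
■■■■■■■                   ┃              
■■■✹■■■                   ┃              
■■✹■■■■                   ┃              
■✹■■■■✹                   ┃              
■✹■■✹■■                   ┃              
■■■■■✹■                   ┃              
✹■■■✹■■                   ┃              
✹■✹■■■■                   ┃              
■✹2■■■■                   ┃              
                          ┃              
                          ┃              
                          ┃              
                          ┃              


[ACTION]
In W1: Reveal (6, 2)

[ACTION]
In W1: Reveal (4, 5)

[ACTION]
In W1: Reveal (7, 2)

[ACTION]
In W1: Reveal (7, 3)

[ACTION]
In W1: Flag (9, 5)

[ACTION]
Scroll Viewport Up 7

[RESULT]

                                         
                                         
━━━━━━━━━━━━━━━━━━━━━━━━━━┓              
nesweeper                 ┃              
──────────────────────────┨              
■■■■■■■                   ┃              
■■■■■■■                   ┃              
■■■✹■■■                   ┃              
■■✹■■■■                   ┃              
■✹■■■■✹                   ┃              
■✹■■✹■■                   ┃              
■■■■■✹■                   ┃              
✹■■■✹■■                   ┃              
✹■✹■■■■                   ┃              
■✹2■■■■                   ┃              
                          ┃              
                          ┃              


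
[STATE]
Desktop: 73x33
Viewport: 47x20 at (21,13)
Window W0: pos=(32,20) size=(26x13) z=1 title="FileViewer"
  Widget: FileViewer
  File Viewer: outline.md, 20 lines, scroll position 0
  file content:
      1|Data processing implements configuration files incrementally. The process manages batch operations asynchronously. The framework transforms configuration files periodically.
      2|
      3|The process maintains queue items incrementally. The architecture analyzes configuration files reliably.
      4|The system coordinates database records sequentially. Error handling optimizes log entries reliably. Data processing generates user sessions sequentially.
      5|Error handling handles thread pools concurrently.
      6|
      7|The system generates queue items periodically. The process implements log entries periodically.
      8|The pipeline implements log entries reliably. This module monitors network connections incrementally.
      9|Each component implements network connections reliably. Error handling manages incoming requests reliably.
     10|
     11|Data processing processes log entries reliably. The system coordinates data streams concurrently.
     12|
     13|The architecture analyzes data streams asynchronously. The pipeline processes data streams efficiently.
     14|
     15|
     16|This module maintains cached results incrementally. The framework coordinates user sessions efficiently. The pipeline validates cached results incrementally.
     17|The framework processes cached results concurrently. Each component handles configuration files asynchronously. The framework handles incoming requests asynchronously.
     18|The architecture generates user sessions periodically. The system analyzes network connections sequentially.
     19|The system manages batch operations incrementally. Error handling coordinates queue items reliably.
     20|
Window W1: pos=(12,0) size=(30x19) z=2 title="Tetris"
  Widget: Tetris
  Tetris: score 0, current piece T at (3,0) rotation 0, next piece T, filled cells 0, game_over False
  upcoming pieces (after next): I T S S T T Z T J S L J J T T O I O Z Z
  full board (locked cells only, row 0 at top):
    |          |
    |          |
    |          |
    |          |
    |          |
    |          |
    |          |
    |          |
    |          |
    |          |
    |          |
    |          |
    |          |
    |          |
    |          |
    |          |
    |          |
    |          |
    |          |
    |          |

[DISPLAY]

  │                 ┃                          
  │                 ┃                          
  │                 ┃                          
  │                 ┃                          
  │                 ┃                          
━━━━━━━━━━━━━━━━━━━━┛                          
                                               
           ┏━━━━━━━━━━━━━━━━━━━━━━━━┓          
           ┃ FileViewer             ┃          
           ┠────────────────────────┨          
           ┃Data processing impleme▲┃          
           ┃                       █┃          
           ┃The process maintains q░┃          
           ┃The system coordinates ░┃          
           ┃Error handling handles ░┃          
           ┃                       ░┃          
           ┃The system generates qu░┃          
           ┃The pipeline implements░┃          
           ┃Each component implemen▼┃          
           ┗━━━━━━━━━━━━━━━━━━━━━━━━┛          


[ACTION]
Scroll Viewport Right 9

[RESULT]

               ┃                               
               ┃                               
               ┃                               
               ┃                               
               ┃                               
━━━━━━━━━━━━━━━┛                               
                                               
      ┏━━━━━━━━━━━━━━━━━━━━━━━━┓               
      ┃ FileViewer             ┃               
      ┠────────────────────────┨               
      ┃Data processing impleme▲┃               
      ┃                       █┃               
      ┃The process maintains q░┃               
      ┃The system coordinates ░┃               
      ┃Error handling handles ░┃               
      ┃                       ░┃               
      ┃The system generates qu░┃               
      ┃The pipeline implements░┃               
      ┃Each component implemen▼┃               
      ┗━━━━━━━━━━━━━━━━━━━━━━━━┛               


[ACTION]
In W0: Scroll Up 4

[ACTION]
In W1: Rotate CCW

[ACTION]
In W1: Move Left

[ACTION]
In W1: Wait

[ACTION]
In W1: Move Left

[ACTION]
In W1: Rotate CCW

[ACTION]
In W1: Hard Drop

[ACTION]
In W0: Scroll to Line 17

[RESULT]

               ┃                               
               ┃                               
               ┃                               
               ┃                               
               ┃                               
━━━━━━━━━━━━━━━┛                               
                                               
      ┏━━━━━━━━━━━━━━━━━━━━━━━━┓               
      ┃ FileViewer             ┃               
      ┠────────────────────────┨               
      ┃                       ▲┃               
      ┃The architecture analyz░┃               
      ┃                       ░┃               
      ┃                       ░┃               
      ┃This module maintains c░┃               
      ┃The framework processes░┃               
      ┃The architecture genera░┃               
      ┃The system manages batc█┃               
      ┃                       ▼┃               
      ┗━━━━━━━━━━━━━━━━━━━━━━━━┛               


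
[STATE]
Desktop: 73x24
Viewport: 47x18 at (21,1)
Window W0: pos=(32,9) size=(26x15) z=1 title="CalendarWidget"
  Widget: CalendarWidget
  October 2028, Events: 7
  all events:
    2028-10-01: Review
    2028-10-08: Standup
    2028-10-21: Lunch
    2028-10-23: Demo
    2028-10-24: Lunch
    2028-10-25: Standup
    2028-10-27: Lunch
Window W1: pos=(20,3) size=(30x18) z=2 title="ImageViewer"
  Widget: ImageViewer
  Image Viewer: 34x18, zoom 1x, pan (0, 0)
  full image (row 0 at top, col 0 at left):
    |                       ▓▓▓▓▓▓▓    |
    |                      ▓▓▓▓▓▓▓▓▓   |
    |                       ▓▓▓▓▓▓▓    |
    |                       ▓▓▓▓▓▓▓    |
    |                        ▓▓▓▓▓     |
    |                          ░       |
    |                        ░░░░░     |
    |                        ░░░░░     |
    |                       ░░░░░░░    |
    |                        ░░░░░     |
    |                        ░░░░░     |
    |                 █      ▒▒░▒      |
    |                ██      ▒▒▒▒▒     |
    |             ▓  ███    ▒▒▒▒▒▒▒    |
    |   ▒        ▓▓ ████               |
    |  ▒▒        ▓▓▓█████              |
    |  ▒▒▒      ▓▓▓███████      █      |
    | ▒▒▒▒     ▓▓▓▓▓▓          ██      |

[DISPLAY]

                                               
                                               
━━━━━━━━━━━━━━━━━━━━━━━━━━━━┓                  
 ImageViewer                ┃                  
────────────────────────────┨                  
                       ▓▓▓▓▓┃                  
                      ▓▓▓▓▓▓┃                  
                       ▓▓▓▓▓┃                  
                       ▓▓▓▓▓┃━━━━━━━┓          
                        ▓▓▓▓┃       ┃          
                          ░ ┃───────┨          
                        ░░░░┃8      ┃          
                        ░░░░┃ Su    ┃          
                       ░░░░░┃  1*   ┃          
                        ░░░░┃  8*   ┃          
                        ░░░░┃ 15    ┃          
                 █      ▒▒░▒┃* 22   ┃          
                ██      ▒▒▒▒┃* 28 29┃          


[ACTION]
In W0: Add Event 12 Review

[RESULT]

                                               
                                               
━━━━━━━━━━━━━━━━━━━━━━━━━━━━┓                  
 ImageViewer                ┃                  
────────────────────────────┨                  
                       ▓▓▓▓▓┃                  
                      ▓▓▓▓▓▓┃                  
                       ▓▓▓▓▓┃                  
                       ▓▓▓▓▓┃━━━━━━━┓          
                        ▓▓▓▓┃       ┃          
                          ░ ┃───────┨          
                        ░░░░┃8      ┃          
                        ░░░░┃ Su    ┃          
                       ░░░░░┃  1*   ┃          
                        ░░░░┃  8*   ┃          
                        ░░░░┃4 15   ┃          
                 █      ▒▒░▒┃* 22   ┃          
                ██      ▒▒▒▒┃* 28 29┃          


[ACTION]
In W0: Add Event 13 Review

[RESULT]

                                               
                                               
━━━━━━━━━━━━━━━━━━━━━━━━━━━━┓                  
 ImageViewer                ┃                  
────────────────────────────┨                  
                       ▓▓▓▓▓┃                  
                      ▓▓▓▓▓▓┃                  
                       ▓▓▓▓▓┃                  
                       ▓▓▓▓▓┃━━━━━━━┓          
                        ▓▓▓▓┃       ┃          
                          ░ ┃───────┨          
                        ░░░░┃8      ┃          
                        ░░░░┃ Su    ┃          
                       ░░░░░┃  1*   ┃          
                        ░░░░┃  8*   ┃          
                        ░░░░┃14 15  ┃          
                 █      ▒▒░▒┃* 22   ┃          
                ██      ▒▒▒▒┃* 28 29┃          


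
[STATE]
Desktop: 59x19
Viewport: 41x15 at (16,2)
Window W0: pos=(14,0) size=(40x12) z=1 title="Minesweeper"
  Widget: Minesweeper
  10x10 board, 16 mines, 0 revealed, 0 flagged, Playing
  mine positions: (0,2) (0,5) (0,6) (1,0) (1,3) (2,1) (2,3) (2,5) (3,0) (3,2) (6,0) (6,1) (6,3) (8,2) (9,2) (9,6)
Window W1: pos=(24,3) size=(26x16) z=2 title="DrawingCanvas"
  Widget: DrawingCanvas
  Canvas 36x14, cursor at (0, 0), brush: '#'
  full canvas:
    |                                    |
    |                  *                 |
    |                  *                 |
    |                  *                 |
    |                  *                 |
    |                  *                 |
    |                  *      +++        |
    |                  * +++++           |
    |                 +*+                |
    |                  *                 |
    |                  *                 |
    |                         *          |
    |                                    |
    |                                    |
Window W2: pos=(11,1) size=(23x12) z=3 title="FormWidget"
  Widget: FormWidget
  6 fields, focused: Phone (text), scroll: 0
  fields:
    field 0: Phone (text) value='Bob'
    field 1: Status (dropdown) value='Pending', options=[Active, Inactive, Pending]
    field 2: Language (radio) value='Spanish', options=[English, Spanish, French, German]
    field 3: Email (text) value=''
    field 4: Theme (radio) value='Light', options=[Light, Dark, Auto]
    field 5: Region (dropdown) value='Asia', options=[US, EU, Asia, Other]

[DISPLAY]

mWidget          ┃───────────────────┨   
─────────────────┨━━━━━━━━━━━━━━━┓   ┃   
one:      [Bob  ]┃anvas          ┃   ┃   
atus:     [Pend▼]┃───────────────┨   ┃   
nguage:   ( ) Eng┃               ┃   ┃   
ail:      [     ]┃         *     ┃   ┃   
eme:      (●) Lig┃         *     ┃   ┃   
gion:     [Asia▼]┃         *     ┃   ┃   
                 ┃         *     ┃   ┃   
                 ┃         *     ┃━━━┛   
━━━━━━━━━━━━━━━━━┛         *     ┃       
        ┃                  * ++++┃       
        ┃                 +*+    ┃       
        ┃                  *     ┃       
        ┃                  *     ┃       


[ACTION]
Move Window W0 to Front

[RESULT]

─────────────────────────────────────┨   
■■■■■■■■■                            ┃   
■■■■■■■■■                            ┃   
■■■■■■■■■                            ┃   
■■■■■■■■■                            ┃   
■■■■■■■■■                            ┃   
■■■■■■■■■                            ┃   
■■■■■■■■■                            ┃   
■■■■■■■■■                            ┃   
━━━━━━━━━━━━━━━━━━━━━━━━━━━━━━━━━━━━━┛   
━━━━━━━━━━━━━━━━━┛         *     ┃       
        ┃                  * ++++┃       
        ┃                 +*+    ┃       
        ┃                  *     ┃       
        ┃                  *     ┃       


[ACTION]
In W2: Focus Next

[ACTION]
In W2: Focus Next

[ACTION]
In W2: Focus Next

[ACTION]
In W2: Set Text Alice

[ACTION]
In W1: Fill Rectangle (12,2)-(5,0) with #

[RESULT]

─────────────────────────────────────┨   
■■■■■■■■■                            ┃   
■■■■■■■■■                            ┃   
■■■■■■■■■                            ┃   
■■■■■■■■■                            ┃   
■■■■■■■■■                            ┃   
■■■■■■■■■                            ┃   
■■■■■■■■■                            ┃   
■■■■■■■■■                            ┃   
━━━━━━━━━━━━━━━━━━━━━━━━━━━━━━━━━━━━━┛   
━━━━━━━━━━━━━━━━━┛         *     ┃       
        ┃###               * ++++┃       
        ┃###              +*+    ┃       
        ┃###               *     ┃       
        ┃###               *     ┃       
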